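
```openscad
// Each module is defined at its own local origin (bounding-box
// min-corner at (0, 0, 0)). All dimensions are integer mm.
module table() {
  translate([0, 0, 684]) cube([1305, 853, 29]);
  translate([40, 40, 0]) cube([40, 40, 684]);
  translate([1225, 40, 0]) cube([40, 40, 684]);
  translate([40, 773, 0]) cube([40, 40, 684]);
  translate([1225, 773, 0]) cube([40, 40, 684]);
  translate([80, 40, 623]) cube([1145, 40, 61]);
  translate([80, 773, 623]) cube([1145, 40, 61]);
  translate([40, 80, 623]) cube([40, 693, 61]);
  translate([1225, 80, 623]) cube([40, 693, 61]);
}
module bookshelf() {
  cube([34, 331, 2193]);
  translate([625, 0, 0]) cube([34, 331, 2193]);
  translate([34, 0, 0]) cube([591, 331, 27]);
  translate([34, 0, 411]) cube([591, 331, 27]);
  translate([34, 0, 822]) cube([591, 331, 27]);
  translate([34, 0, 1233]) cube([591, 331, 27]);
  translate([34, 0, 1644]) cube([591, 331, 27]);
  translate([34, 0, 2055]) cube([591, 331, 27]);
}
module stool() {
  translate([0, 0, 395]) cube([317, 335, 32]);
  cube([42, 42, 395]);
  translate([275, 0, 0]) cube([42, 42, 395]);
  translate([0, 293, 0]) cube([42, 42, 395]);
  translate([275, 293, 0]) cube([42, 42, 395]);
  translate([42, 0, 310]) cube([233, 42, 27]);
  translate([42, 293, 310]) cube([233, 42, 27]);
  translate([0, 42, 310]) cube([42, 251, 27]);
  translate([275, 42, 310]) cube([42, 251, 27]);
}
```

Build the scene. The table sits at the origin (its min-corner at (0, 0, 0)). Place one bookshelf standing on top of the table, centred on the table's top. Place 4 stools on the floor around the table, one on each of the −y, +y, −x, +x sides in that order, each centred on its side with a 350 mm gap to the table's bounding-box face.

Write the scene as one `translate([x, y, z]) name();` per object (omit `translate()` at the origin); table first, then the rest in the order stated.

table();
translate([323, 261, 713]) bookshelf();
translate([494, -685, 0]) stool();
translate([494, 1203, 0]) stool();
translate([-667, 259, 0]) stool();
translate([1655, 259, 0]) stool();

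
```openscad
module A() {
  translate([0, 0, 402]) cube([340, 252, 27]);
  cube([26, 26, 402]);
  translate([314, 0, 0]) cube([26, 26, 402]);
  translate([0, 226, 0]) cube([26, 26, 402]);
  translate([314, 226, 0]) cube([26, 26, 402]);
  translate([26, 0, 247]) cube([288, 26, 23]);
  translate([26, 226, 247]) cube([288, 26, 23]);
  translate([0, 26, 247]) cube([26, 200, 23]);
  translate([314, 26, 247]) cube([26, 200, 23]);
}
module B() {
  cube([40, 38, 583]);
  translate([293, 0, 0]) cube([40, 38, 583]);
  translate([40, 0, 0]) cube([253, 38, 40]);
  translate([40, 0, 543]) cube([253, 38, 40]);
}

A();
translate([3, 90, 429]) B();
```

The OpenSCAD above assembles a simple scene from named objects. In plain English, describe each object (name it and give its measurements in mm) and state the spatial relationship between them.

A is a four-legged stool. The seat is a 340×252×27 mm slab whose top surface is at z = 429 mm; four square legs, each 26×26 mm in cross-section, run from the floor (z = 0) to the underside of the seat, each flush with a corner of the seat. Four stretchers, 26 mm wide and 23 mm tall, connect adjacent legs with their undersides at z = 247 mm, each running between the inner faces of the legs it joins and aligned with the legs' outer faces on the other axis.

B is a picture frame with a 253×503 mm rectangular opening (x by z) and a uniform 40 mm border on every side. Frame depth is 38 mm along y. It is built from two vertical stiles running the full outside height and two horizontal rails spanning the gap between the stiles.

The picture frame is on top of the stool.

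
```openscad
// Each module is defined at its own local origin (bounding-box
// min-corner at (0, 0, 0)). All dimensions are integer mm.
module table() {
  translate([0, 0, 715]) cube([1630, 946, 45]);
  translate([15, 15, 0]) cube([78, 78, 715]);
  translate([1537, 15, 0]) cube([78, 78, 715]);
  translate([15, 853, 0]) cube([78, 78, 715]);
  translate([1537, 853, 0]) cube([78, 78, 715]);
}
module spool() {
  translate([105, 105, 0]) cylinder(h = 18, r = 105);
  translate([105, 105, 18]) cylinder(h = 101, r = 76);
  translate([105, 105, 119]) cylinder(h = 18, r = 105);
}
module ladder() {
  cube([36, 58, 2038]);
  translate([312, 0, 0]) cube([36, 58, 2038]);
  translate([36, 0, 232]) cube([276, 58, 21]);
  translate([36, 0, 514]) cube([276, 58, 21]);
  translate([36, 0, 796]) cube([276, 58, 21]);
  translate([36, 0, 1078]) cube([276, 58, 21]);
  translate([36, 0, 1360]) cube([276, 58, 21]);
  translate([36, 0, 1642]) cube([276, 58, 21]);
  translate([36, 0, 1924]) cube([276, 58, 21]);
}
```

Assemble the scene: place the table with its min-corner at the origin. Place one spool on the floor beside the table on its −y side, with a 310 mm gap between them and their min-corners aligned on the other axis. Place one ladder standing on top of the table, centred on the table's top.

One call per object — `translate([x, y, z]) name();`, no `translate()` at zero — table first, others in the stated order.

table();
translate([0, -520, 0]) spool();
translate([641, 444, 760]) ladder();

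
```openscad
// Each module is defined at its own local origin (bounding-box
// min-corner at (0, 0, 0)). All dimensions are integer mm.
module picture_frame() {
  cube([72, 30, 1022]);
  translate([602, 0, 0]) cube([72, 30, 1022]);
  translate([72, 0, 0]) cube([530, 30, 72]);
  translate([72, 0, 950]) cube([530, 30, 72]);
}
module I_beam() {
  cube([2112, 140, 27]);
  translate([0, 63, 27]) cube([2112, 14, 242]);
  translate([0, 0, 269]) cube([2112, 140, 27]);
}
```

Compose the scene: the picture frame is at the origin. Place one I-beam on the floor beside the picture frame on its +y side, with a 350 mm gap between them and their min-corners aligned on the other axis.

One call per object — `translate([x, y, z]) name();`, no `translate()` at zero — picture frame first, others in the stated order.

picture_frame();
translate([0, 380, 0]) I_beam();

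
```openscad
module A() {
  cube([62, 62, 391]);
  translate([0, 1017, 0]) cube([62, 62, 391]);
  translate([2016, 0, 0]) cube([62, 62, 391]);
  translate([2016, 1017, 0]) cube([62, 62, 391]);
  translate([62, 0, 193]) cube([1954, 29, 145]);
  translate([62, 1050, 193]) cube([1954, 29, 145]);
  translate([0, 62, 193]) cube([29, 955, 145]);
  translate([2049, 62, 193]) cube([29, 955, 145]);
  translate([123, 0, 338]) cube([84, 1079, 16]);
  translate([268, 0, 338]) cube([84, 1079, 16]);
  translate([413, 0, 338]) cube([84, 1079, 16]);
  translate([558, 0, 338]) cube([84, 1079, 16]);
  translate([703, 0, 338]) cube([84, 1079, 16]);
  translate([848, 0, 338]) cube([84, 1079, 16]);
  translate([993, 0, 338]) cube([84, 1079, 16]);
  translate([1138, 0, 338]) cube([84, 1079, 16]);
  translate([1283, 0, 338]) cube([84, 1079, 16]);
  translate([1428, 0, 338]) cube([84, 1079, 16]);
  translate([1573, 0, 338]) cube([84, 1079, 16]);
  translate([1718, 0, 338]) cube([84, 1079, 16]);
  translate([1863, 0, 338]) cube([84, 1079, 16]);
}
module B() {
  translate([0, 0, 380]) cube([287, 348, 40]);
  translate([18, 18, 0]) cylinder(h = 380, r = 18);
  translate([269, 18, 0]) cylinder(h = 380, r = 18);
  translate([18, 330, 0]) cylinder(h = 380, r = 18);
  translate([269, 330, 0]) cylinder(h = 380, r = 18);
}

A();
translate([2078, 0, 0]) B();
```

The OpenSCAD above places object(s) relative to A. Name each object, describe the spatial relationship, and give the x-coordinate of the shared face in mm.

The bed frame's +x face and the stool's −x face are both at x = 2078 mm.

A is a bed frame. B is a stool. The stool is against the bed frame's +x side, with their −y faces flush. The x-coordinate of the shared face is 2078 mm.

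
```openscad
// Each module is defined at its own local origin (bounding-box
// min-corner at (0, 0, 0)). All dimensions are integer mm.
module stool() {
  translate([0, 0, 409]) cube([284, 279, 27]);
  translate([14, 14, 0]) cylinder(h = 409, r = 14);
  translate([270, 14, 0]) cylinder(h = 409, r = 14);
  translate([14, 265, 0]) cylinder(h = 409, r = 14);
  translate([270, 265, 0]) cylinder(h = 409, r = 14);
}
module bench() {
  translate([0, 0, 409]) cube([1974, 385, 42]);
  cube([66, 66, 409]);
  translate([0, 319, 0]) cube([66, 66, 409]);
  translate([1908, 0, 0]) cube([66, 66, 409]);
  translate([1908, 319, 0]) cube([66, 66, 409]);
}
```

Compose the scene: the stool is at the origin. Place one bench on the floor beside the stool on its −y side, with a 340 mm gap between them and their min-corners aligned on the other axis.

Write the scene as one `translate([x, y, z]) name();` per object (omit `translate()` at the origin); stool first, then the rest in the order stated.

stool();
translate([0, -725, 0]) bench();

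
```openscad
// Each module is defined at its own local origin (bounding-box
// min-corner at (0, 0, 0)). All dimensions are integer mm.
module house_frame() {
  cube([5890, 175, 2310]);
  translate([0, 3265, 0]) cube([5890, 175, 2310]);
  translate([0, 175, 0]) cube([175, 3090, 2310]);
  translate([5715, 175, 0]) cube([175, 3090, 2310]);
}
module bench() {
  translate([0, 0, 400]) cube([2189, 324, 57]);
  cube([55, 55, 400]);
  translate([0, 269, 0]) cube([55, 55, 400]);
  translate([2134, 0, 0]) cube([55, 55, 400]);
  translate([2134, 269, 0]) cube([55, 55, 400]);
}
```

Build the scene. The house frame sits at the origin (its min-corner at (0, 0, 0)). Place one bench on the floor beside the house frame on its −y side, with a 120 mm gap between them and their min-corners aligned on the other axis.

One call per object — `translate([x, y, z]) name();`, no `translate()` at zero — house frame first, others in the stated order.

house_frame();
translate([0, -444, 0]) bench();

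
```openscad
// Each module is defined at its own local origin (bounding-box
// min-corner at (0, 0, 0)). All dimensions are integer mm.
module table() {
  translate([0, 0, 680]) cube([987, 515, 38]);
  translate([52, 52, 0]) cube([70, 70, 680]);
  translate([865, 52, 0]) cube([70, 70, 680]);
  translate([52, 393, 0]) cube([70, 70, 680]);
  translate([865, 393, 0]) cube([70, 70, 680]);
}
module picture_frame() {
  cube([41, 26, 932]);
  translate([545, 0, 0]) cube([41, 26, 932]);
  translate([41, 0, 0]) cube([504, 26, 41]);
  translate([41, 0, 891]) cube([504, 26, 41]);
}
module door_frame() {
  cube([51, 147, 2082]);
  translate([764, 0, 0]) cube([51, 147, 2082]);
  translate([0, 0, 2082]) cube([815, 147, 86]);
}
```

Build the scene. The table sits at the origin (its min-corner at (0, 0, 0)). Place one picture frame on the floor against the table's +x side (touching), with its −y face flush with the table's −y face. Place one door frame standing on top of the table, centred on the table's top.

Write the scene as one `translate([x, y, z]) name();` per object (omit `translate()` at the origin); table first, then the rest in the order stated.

table();
translate([987, 0, 0]) picture_frame();
translate([86, 184, 718]) door_frame();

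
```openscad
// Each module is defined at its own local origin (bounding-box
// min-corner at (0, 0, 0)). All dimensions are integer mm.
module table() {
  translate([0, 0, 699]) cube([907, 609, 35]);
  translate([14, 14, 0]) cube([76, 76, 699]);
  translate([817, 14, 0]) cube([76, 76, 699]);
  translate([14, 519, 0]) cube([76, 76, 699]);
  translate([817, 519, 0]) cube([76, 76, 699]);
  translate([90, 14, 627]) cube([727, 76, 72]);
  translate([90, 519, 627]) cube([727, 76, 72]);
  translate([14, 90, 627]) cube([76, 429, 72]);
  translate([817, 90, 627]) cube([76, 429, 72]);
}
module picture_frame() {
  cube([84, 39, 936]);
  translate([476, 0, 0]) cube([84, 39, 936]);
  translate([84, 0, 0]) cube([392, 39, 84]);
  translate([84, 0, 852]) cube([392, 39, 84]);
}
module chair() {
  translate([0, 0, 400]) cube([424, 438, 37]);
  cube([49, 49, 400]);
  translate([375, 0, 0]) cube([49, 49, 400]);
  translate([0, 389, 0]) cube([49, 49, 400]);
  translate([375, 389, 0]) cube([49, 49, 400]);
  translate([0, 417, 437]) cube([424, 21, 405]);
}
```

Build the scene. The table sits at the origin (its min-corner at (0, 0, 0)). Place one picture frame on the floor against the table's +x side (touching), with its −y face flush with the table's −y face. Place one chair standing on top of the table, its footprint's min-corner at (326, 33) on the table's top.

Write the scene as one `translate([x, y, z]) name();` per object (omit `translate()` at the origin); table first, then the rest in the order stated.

table();
translate([907, 0, 0]) picture_frame();
translate([326, 33, 734]) chair();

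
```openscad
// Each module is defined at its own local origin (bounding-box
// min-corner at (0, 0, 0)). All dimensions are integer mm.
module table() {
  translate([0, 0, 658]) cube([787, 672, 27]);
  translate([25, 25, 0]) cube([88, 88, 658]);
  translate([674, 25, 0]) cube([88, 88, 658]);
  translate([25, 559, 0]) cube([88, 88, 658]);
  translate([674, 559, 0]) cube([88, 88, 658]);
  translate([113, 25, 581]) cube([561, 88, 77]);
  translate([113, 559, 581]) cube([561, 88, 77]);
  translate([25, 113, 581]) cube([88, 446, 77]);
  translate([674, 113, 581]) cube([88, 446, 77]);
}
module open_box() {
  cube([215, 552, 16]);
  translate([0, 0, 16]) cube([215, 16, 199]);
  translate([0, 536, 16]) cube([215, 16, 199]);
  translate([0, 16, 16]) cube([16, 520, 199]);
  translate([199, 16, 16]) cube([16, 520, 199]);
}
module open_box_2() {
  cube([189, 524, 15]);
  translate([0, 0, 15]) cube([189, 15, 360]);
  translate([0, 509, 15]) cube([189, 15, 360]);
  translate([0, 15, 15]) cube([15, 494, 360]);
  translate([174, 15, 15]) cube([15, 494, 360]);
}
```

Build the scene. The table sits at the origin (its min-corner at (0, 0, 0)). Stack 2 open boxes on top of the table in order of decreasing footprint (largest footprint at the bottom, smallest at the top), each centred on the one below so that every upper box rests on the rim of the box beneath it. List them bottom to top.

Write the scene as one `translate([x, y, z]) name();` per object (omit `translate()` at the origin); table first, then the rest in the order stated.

table();
translate([286, 60, 685]) open_box();
translate([299, 74, 900]) open_box_2();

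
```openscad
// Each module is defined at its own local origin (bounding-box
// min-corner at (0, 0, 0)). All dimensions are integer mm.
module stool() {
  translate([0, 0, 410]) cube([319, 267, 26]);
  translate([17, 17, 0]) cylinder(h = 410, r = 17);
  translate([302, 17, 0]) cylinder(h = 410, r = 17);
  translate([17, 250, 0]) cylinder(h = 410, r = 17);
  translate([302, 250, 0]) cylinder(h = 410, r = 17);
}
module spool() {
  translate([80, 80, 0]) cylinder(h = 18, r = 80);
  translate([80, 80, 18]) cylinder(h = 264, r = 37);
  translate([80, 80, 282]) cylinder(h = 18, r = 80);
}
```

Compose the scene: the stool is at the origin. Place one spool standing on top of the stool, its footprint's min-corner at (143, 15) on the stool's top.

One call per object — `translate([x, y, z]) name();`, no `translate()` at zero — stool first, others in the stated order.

stool();
translate([143, 15, 436]) spool();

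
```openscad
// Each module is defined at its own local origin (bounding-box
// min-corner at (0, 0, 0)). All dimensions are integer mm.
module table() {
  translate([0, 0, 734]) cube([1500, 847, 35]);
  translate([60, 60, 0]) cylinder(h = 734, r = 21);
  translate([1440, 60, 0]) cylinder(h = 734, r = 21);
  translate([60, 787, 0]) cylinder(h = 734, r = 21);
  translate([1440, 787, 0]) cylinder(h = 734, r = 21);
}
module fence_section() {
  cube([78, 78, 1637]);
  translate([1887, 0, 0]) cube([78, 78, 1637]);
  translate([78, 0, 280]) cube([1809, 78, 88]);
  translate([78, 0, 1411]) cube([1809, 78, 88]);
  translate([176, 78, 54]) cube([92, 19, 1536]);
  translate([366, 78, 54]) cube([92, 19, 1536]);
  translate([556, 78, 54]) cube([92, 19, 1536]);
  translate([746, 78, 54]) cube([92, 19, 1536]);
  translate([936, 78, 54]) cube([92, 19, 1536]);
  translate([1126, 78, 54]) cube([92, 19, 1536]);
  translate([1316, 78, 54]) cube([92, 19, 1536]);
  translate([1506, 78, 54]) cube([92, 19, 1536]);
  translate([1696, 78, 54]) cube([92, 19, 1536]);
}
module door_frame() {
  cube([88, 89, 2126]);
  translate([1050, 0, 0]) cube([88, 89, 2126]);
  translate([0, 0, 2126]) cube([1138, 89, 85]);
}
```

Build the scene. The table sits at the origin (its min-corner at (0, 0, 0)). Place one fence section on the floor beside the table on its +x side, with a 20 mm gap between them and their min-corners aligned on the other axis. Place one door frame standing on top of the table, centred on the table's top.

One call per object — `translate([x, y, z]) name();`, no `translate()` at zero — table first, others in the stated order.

table();
translate([1520, 0, 0]) fence_section();
translate([181, 379, 769]) door_frame();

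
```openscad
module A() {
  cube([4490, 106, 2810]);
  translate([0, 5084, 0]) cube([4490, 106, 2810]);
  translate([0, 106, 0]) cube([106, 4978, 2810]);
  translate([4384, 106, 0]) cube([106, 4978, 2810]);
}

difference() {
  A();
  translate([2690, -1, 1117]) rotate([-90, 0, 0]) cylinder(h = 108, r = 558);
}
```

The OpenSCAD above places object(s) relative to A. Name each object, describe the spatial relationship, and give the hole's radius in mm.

A is a house frame. The house frame has a circular hole through its front wall. The hole's radius is 558 mm.

The subtracted cylinder has r = 558 mm.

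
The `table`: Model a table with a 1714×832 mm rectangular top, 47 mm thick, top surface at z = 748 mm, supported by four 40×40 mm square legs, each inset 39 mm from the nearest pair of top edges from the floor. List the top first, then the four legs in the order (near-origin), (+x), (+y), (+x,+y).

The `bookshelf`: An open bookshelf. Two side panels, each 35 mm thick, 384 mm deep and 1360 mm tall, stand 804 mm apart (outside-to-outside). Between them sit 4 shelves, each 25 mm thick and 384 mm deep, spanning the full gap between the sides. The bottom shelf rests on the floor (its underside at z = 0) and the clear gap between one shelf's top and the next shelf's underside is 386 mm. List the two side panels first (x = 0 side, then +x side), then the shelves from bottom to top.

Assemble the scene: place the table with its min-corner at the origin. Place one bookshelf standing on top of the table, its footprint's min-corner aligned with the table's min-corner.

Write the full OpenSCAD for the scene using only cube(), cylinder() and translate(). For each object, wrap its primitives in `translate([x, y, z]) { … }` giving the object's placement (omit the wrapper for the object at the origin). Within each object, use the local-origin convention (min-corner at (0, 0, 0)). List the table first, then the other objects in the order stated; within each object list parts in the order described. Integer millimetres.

translate([0, 0, 701]) cube([1714, 832, 47]);
translate([39, 39, 0]) cube([40, 40, 701]);
translate([1635, 39, 0]) cube([40, 40, 701]);
translate([39, 753, 0]) cube([40, 40, 701]);
translate([1635, 753, 0]) cube([40, 40, 701]);
translate([0, 0, 748]) {
  cube([35, 384, 1360]);
  translate([769, 0, 0]) cube([35, 384, 1360]);
  translate([35, 0, 0]) cube([734, 384, 25]);
  translate([35, 0, 411]) cube([734, 384, 25]);
  translate([35, 0, 822]) cube([734, 384, 25]);
  translate([35, 0, 1233]) cube([734, 384, 25]);
}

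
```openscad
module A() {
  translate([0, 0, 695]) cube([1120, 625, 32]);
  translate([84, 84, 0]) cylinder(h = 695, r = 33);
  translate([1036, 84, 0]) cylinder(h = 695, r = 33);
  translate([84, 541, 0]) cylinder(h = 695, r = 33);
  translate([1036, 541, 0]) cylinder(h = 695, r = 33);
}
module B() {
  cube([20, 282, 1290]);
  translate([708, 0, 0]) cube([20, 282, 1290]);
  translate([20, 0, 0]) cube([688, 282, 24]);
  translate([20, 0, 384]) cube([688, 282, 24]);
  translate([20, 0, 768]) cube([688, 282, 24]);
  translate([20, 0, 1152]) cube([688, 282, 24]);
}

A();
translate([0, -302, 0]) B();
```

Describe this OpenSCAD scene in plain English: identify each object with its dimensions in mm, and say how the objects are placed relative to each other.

A is a table with a 1120×625 mm rectangular top, 32 mm thick, top surface at z = 727 mm, supported by four round legs of 66 mm diameter, each leg's bounding box inset 51 mm from the nearest pair of top edges, running from the floor.

B is a bookshelf 728 mm wide overall, 282 mm deep and 1290 mm tall. The two sides are 20 mm thick vertical panels. 4 horizontal shelves of 24 mm thickness span between the inner faces of the sides; the lowest shelf sits on the floor and shelves are stacked with a clear vertical gap of 360 mm between each pair.

The bookshelf is on the floor beside the table on its −y side.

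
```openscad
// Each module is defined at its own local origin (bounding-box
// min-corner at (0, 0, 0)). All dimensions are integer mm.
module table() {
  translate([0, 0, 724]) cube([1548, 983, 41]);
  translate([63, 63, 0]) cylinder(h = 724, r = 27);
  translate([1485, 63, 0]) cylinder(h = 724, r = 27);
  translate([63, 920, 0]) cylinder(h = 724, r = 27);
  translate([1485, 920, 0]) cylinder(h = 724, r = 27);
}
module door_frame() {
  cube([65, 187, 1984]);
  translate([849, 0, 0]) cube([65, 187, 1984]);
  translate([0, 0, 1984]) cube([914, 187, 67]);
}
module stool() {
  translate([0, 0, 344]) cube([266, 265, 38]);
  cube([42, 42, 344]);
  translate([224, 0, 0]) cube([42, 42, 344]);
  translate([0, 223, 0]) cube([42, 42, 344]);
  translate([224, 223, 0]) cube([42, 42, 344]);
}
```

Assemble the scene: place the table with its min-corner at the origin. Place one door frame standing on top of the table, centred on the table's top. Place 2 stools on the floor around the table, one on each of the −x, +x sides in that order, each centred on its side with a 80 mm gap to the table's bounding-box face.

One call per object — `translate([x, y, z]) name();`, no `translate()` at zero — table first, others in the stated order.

table();
translate([317, 398, 765]) door_frame();
translate([-346, 359, 0]) stool();
translate([1628, 359, 0]) stool();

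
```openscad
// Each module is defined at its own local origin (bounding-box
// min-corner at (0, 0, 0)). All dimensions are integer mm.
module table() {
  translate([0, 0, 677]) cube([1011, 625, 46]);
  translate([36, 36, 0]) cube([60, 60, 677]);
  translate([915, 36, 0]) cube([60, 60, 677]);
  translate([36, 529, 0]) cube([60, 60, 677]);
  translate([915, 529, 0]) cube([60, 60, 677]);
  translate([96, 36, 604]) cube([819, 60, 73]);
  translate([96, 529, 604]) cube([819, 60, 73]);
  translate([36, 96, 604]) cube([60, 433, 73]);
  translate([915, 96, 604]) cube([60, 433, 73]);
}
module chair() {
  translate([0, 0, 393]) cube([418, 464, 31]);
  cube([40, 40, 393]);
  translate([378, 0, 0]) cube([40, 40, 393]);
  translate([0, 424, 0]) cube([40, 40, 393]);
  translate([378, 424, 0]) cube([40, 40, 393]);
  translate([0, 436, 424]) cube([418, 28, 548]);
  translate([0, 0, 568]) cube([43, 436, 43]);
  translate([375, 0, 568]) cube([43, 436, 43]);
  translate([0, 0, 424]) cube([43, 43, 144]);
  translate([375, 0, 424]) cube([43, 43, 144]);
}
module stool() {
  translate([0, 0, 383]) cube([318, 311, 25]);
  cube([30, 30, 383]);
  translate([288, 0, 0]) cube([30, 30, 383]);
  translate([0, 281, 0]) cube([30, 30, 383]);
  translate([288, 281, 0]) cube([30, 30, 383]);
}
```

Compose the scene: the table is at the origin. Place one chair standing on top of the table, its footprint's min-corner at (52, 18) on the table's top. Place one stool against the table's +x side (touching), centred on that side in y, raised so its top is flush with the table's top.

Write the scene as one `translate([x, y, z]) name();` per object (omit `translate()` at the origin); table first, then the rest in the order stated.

table();
translate([52, 18, 723]) chair();
translate([1011, 157, 315]) stool();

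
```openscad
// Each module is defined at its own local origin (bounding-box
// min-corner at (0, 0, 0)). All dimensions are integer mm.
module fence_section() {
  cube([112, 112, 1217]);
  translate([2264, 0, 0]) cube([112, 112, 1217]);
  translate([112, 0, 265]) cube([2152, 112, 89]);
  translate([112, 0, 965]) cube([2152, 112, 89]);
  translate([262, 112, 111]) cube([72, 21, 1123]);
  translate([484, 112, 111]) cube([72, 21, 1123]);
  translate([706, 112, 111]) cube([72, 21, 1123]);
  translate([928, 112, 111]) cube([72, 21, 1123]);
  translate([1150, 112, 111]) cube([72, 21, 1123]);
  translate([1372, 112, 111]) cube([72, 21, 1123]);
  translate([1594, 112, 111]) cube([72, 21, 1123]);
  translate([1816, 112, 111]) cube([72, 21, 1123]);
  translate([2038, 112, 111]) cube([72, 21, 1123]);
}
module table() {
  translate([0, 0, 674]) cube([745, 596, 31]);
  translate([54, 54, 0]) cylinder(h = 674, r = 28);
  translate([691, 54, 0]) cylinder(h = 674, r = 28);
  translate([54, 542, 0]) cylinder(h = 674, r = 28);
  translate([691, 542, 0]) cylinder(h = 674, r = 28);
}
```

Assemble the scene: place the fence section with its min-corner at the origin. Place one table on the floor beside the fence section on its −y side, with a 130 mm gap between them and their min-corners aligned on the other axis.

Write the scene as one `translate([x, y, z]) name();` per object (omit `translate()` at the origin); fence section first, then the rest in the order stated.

fence_section();
translate([0, -726, 0]) table();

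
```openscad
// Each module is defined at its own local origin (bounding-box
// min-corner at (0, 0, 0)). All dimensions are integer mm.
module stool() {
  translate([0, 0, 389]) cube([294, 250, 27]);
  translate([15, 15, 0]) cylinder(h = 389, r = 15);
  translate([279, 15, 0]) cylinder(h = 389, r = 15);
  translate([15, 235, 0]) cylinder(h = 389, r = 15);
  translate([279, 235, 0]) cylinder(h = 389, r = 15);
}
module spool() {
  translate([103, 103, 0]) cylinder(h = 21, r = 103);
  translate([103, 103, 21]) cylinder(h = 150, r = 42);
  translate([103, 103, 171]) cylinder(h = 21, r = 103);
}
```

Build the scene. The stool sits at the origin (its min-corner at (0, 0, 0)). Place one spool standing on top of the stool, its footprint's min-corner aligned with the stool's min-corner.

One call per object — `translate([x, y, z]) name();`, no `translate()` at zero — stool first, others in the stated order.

stool();
translate([0, 0, 416]) spool();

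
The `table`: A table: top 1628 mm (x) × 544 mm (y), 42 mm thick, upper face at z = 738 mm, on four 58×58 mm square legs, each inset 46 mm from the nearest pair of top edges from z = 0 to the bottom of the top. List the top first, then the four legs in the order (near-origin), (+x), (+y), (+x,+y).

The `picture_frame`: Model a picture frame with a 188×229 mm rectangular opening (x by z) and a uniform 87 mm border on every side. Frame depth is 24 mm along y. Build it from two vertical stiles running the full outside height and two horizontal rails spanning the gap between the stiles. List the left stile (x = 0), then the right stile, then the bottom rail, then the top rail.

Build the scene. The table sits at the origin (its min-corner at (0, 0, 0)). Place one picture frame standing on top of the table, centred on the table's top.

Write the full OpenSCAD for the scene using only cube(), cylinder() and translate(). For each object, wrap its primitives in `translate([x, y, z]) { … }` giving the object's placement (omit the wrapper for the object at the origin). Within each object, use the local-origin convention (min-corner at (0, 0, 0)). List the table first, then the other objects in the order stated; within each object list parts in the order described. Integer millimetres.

translate([0, 0, 696]) cube([1628, 544, 42]);
translate([46, 46, 0]) cube([58, 58, 696]);
translate([1524, 46, 0]) cube([58, 58, 696]);
translate([46, 440, 0]) cube([58, 58, 696]);
translate([1524, 440, 0]) cube([58, 58, 696]);
translate([633, 260, 738]) {
  cube([87, 24, 403]);
  translate([275, 0, 0]) cube([87, 24, 403]);
  translate([87, 0, 0]) cube([188, 24, 87]);
  translate([87, 0, 316]) cube([188, 24, 87]);
}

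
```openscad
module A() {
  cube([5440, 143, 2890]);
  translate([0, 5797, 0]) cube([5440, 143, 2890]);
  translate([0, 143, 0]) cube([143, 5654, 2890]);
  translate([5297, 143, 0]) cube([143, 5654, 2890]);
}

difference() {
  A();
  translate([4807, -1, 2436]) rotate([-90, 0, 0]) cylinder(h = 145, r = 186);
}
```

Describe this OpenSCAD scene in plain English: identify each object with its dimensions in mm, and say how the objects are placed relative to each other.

A is the wall frame of a small rectangular building: four walls, each 2890 mm tall and 143 mm thick, enclosing a footprint 5440 mm (x) by 5940 mm (y) outside-to-outside, with no floor or roof. The front and back walls (the −y and +y sides) span the full width; the two side walls fit between them.

The house frame has a circular hole of radius 186 mm through its front wall, centred at (x = 4807, z = 2436).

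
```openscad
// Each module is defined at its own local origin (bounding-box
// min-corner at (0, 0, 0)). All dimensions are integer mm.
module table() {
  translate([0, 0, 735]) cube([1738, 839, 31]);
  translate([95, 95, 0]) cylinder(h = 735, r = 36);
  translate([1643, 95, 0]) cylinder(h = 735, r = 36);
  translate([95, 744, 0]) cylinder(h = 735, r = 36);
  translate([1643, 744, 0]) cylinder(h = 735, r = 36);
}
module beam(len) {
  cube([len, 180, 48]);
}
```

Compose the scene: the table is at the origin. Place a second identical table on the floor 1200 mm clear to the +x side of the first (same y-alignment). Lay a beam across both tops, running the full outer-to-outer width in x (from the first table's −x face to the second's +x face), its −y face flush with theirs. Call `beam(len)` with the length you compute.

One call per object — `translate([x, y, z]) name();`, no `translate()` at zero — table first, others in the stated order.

table();
translate([2938, 0, 0]) table();
translate([0, 0, 766]) beam(4676);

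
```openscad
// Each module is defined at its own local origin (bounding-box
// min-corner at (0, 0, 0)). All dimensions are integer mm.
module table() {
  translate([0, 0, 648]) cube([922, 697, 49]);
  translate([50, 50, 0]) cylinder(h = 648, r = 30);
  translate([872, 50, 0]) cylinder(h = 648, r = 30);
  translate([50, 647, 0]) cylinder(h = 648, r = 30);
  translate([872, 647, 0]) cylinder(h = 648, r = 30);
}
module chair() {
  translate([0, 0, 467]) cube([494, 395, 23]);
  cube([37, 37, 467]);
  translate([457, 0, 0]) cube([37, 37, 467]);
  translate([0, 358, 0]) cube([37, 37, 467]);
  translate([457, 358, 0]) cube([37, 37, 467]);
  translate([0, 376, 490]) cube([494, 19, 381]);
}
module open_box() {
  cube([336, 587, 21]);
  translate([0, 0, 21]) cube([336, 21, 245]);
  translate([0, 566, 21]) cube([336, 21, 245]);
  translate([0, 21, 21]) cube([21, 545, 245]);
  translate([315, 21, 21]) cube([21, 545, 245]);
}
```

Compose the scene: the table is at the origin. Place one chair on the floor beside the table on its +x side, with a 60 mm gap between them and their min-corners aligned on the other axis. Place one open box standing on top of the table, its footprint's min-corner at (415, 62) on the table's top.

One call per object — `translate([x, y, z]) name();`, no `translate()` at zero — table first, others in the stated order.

table();
translate([982, 0, 0]) chair();
translate([415, 62, 697]) open_box();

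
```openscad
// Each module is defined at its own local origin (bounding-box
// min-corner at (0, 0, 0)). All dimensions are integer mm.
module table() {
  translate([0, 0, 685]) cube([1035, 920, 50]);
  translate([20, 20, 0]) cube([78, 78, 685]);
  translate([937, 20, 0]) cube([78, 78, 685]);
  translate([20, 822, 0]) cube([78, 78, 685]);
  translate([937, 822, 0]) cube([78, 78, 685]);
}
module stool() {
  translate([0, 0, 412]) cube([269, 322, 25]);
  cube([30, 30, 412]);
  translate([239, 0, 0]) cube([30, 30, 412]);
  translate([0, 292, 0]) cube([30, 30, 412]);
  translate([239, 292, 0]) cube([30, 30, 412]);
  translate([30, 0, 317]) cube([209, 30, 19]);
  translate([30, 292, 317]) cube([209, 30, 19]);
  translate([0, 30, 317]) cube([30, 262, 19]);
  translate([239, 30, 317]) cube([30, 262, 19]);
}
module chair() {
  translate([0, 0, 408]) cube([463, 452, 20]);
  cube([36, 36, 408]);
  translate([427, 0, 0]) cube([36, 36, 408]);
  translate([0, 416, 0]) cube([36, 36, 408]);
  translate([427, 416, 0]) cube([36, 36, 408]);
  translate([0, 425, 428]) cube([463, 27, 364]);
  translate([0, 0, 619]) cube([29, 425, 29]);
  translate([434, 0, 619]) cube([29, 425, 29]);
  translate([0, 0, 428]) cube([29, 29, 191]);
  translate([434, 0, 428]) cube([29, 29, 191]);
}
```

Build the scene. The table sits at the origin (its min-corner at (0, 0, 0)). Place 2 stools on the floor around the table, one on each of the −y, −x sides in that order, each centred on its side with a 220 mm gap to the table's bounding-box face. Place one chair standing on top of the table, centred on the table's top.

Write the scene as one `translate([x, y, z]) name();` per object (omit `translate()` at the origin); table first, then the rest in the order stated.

table();
translate([383, -542, 0]) stool();
translate([-489, 299, 0]) stool();
translate([286, 234, 735]) chair();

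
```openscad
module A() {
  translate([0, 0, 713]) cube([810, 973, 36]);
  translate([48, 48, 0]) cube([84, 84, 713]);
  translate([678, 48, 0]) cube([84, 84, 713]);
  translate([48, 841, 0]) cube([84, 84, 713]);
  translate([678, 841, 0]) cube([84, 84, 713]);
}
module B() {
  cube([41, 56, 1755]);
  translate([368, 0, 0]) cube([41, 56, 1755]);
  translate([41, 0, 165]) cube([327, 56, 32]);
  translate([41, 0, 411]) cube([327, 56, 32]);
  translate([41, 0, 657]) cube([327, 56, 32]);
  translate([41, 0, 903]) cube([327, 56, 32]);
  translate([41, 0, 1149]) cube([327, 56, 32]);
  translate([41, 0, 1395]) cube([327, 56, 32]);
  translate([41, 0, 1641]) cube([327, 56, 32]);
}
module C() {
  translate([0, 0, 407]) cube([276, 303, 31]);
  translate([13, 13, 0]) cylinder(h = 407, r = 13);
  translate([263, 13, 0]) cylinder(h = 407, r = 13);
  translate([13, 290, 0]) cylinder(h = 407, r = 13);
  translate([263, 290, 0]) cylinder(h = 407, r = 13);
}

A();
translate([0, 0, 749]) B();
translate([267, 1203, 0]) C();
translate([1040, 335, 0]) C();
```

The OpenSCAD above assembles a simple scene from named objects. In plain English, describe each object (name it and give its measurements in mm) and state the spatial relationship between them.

A is a rectangular dining table. The top is 810×973×36 mm with its upper surface at z = 749 mm. It stands on four 84×84 mm square legs, each inset 48 mm from the nearest pair of top edges, running from the floor to the underside of the top.

B is a wooden ladder with two side rails of 41×56 mm section and 1755 mm height, set 409 mm apart overall. Between them run 7 rectangular rungs (56 mm deep, 32 mm thick), front faces flush with the rails' −y face. The bottom of the first rung is 165 mm above the floor and each subsequent rung is 246 mm higher than the one below.

C is a four-legged stool. The seat is 276×303 mm, 31 mm thick, top at z = 438 mm. It stands on four round legs, each 26 mm in diameter, from z = 0 to the seat underside, each leg's axis is inset half a diameter from the nearest pair of seat edges (so the leg's bounding box is flush with the corner).

The ladder is on top of the table. Two stools sit around the table at the +y, +x sides.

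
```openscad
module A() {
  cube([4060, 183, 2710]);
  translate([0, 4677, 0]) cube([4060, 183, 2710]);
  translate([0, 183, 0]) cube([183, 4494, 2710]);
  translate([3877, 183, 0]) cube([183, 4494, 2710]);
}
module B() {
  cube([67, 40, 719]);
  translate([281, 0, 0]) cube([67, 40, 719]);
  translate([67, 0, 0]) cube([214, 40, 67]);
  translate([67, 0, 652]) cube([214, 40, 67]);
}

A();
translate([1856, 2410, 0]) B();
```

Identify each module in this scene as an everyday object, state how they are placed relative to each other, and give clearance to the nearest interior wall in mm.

Clearances: x = 1673, y = 2227; minimum 1673 mm.

A is a house frame. B is a picture frame. The picture frame sits inside the house frame, centred. The clearance to the nearest interior wall is 1673 mm.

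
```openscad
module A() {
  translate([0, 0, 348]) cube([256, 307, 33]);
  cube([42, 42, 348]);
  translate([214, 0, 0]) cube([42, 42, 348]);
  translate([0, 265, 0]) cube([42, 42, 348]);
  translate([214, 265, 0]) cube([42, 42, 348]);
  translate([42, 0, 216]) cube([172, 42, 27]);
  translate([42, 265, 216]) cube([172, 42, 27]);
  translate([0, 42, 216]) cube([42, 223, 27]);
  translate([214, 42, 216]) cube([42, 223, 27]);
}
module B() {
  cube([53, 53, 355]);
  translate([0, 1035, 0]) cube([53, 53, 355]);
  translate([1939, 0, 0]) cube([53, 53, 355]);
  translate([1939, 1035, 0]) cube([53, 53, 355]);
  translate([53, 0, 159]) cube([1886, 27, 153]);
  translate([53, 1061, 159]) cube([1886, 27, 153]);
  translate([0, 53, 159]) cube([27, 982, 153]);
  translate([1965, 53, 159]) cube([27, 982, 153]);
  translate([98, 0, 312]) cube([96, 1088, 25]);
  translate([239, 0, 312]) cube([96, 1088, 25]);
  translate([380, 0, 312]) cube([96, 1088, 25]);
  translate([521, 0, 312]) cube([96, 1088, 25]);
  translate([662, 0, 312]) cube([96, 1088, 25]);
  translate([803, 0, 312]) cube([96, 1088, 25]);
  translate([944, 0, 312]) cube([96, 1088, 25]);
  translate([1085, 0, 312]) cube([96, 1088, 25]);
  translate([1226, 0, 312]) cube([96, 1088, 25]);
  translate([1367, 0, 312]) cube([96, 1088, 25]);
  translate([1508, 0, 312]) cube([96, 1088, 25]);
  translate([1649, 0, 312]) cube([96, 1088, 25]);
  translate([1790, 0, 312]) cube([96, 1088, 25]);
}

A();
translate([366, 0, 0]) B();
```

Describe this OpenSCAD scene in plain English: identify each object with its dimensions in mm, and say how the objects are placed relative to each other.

A is a simple wooden stool: a rectangular seat 256 mm (x) by 307 mm (y), 33 mm thick, top face at z = 381 mm, on four square legs, each 42×42 mm in cross-section. The legs rest on z = 0, each flush with a corner of the seat. Four stretchers, 42 mm wide and 27 mm tall, connect adjacent legs with their undersides at z = 216 mm, each running between the inner faces of the legs it joins and aligned with the legs' outer faces on the other axis.

B is a bed frame 1992 mm long (x) by 1088 mm wide (y). Four 53×53 mm corner posts, 355 mm tall, at the corners of the footprint. Four rails of 27 mm thickness and 153 mm height run between adjacent posts with their undersides at z = 159 mm, their outer faces flush with the outside of the frame (the two x-running rails run between the posts' inner faces; the two y-running rails run between the posts' inner faces). 13 slats, each 96 mm wide (x) and 25 mm thick, lie across the top of the two x-running rails, running the full 1088 mm width of the frame in y; the slats are evenly spaced along x between the inner faces of the end posts with equal gaps (rounded down to the nearest mm) at the −x end and between each pair — any rounding remainder accumulates at the +x end.

The bed frame is on the floor beside the stool on its +x side.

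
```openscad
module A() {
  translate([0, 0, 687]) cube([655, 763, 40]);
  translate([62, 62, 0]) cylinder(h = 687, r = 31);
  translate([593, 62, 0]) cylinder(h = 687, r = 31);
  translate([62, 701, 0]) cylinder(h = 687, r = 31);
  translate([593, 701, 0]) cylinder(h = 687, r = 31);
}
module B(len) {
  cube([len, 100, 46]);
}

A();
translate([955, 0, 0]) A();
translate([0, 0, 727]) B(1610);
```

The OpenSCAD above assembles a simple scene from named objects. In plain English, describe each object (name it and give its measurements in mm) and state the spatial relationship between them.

A is a table with a 655×763 mm rectangular top, 40 mm thick, top surface at z = 727 mm, supported by four round legs of 62 mm diameter, each leg's bounding box inset 31 mm from the nearest pair of top edges, running from the floor.

B is a rectangular beam 1610 mm long (x), 100 mm deep (y), 46 mm thick (z).

The beam spans the tops of two tables placed 300 mm apart, resting at z = 727 mm.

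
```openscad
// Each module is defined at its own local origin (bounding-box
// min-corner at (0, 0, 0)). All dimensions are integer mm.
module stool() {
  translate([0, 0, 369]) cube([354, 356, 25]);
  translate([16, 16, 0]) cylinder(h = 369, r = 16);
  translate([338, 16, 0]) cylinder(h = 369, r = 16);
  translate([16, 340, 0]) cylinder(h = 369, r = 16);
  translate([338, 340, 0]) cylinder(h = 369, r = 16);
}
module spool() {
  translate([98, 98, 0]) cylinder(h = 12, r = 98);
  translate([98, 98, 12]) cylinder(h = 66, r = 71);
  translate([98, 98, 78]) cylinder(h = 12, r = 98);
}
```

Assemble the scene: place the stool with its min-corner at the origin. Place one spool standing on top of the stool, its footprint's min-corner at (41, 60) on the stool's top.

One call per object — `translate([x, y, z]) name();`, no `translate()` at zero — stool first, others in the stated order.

stool();
translate([41, 60, 394]) spool();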